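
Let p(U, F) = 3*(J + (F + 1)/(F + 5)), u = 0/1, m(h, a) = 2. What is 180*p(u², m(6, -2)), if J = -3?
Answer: -9720/7 ≈ -1388.6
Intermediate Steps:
u = 0 (u = 0*1 = 0)
p(U, F) = -9 + 3*(1 + F)/(5 + F) (p(U, F) = 3*(-3 + (F + 1)/(F + 5)) = 3*(-3 + (1 + F)/(5 + F)) = -9 + 3*(1 + F)/(5 + F))
180*p(u², m(6, -2)) = 180*(6*(-7 - 1*2)/(5 + 2)) = 180*(6*(-7 - 2)/7) = 180*(6*(⅐)*(-9)) = 180*(-54/7) = -9720/7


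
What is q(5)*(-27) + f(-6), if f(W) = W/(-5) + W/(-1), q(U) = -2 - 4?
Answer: 846/5 ≈ 169.20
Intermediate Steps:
q(U) = -6
f(W) = -6*W/5 (f(W) = W*(-⅕) + W*(-1) = -W/5 - W = -6*W/5)
q(5)*(-27) + f(-6) = -6*(-27) - 6/5*(-6) = 162 + 36/5 = 846/5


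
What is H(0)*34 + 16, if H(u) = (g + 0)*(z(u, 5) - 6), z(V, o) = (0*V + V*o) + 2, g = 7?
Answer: -936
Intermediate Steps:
z(V, o) = 2 + V*o (z(V, o) = (0 + V*o) + 2 = V*o + 2 = 2 + V*o)
H(u) = -28 + 35*u (H(u) = (7 + 0)*((2 + u*5) - 6) = 7*((2 + 5*u) - 6) = 7*(-4 + 5*u) = -28 + 35*u)
H(0)*34 + 16 = (-28 + 35*0)*34 + 16 = (-28 + 0)*34 + 16 = -28*34 + 16 = -952 + 16 = -936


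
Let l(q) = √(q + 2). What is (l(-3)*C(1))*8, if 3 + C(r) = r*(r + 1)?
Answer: -8*I ≈ -8.0*I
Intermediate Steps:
C(r) = -3 + r*(1 + r) (C(r) = -3 + r*(r + 1) = -3 + r*(1 + r))
l(q) = √(2 + q)
(l(-3)*C(1))*8 = (√(2 - 3)*(-3 + 1 + 1²))*8 = (√(-1)*(-3 + 1 + 1))*8 = (I*(-1))*8 = -I*8 = -8*I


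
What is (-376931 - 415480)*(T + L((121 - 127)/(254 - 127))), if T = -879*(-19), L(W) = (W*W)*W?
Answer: -27108415387657737/2048383 ≈ -1.3234e+10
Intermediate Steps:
L(W) = W**3 (L(W) = W**2*W = W**3)
T = 16701
(-376931 - 415480)*(T + L((121 - 127)/(254 - 127))) = (-376931 - 415480)*(16701 + ((121 - 127)/(254 - 127))**3) = -792411*(16701 + (-6/127)**3) = -792411*(16701 - 216/2048383) = -792411*34210044267/2048383 = -27108415387657737/2048383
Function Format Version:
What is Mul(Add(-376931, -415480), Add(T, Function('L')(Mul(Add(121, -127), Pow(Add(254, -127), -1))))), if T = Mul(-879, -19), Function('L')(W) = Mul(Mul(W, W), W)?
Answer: Rational(-27108415387657737, 2048383) ≈ -1.3234e+10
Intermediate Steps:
Function('L')(W) = Pow(W, 3) (Function('L')(W) = Mul(Pow(W, 2), W) = Pow(W, 3))
T = 16701
Mul(Add(-376931, -415480), Add(T, Function('L')(Mul(Add(121, -127), Pow(Add(254, -127), -1))))) = Mul(Add(-376931, -415480), Add(16701, Pow(Mul(Add(121, -127), Pow(Add(254, -127), -1)), 3))) = Mul(-792411, Add(16701, Pow(Mul(-6, Pow(127, -1)), 3))) = Mul(-792411, Add(16701, Pow(Mul(-6, Rational(1, 127)), 3))) = Mul(-792411, Add(16701, Pow(Rational(-6, 127), 3))) = Mul(-792411, Add(16701, Rational(-216, 2048383))) = Mul(-792411, Rational(34210044267, 2048383)) = Rational(-27108415387657737, 2048383)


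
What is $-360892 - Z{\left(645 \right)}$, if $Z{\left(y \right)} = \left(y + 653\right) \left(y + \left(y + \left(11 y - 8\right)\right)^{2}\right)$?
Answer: $-77600601654$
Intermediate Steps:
$Z{\left(y \right)} = \left(653 + y\right) \left(y + \left(-8 + 12 y\right)^{2}\right)$ ($Z{\left(y \right)} = \left(653 + y\right) \left(y + \left(y + \left(-8 + 11 y\right)\right)^{2}\right) = \left(653 + y\right) \left(y + \left(-8 + 12 y\right)^{2}\right)$)
$-360892 - Z{\left(645 \right)} = -360892 - \left(41792 - 80405055 + 144 \cdot 645^{3} + 93841 \cdot 645^{2}\right) = -360892 - \left(41792 - 80405055 + 144 \cdot 268336125 + 93841 \cdot 416025\right) = -360892 - \left(41792 - 80405055 + 38640402000 + 39040202025\right) = -360892 - 77600240762 = -77600601654$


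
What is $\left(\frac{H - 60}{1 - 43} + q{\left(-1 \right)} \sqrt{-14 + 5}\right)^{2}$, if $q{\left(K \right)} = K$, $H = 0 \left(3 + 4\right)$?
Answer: $\frac{\left(10 - 21 i\right)^{2}}{49} \approx -6.9592 - 8.5714 i$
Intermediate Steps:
$H = 0$ ($H = 0 \cdot 7 = 0$)
$\left(\frac{H - 60}{1 - 43} + q{\left(-1 \right)} \sqrt{-14 + 5}\right)^{2} = \left(\frac{0 - 60}{1 - 43} - \sqrt{-14 + 5}\right)^{2} = \left(- \frac{60}{-42} - \sqrt{-9}\right)^{2} = \left(\left(-60\right) \left(- \frac{1}{42}\right) - 3 i\right)^{2} = \left(\frac{10}{7} - 3 i\right)^{2}$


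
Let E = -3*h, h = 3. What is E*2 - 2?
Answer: -20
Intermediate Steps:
E = -9 (E = -3*3 = -9)
E*2 - 2 = -9*2 - 2 = -18 - 2 = -20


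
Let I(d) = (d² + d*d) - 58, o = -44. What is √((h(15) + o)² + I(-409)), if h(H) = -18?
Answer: 2*√84587 ≈ 581.68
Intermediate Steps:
I(d) = -58 + 2*d² (I(d) = (d² + d²) - 58 = 2*d² - 58 = -58 + 2*d²)
√((h(15) + o)² + I(-409)) = √((-18 - 44)² + (-58 + 2*(-409)²)) = √((-62)² + (-58 + 2*167281)) = √(3844 + (-58 + 334562)) = √(3844 + 334504) = √338348 = 2*√84587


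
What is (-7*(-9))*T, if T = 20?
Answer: 1260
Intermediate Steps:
(-7*(-9))*T = -7*(-9)*20 = 63*20 = 1260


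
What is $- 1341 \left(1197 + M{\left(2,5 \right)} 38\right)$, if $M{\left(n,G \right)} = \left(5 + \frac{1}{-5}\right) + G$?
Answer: $- \frac{10522827}{5} \approx -2.1046 \cdot 10^{6}$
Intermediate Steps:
$M{\left(n,G \right)} = \frac{24}{5} + G$ ($M{\left(n,G \right)} = \left(5 - \frac{1}{5}\right) + G = \frac{24}{5} + G$)
$- 1341 \left(1197 + M{\left(2,5 \right)} 38\right) = - 1341 \left(1197 + \left(\frac{24}{5} + 5\right) 38\right) = - 1341 \left(1197 + \frac{49}{5} \cdot 38\right) = - 1341 \left(1197 + \frac{1862}{5}\right) = \left(-1341\right) \frac{7847}{5} = - \frac{10522827}{5}$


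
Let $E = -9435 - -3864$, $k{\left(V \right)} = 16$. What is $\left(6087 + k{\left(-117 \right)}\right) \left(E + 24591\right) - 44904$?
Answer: $116034156$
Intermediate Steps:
$E = -5571$ ($E = -9435 + 3864 = -5571$)
$\left(6087 + k{\left(-117 \right)}\right) \left(E + 24591\right) - 44904 = \left(6087 + 16\right) \left(-5571 + 24591\right) - 44904 = 6103 \cdot 19020 - 44904 = 116079060 - 44904 = 116034156$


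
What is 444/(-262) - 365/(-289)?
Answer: -16343/37859 ≈ -0.43168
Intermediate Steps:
444/(-262) - 365/(-289) = 444*(-1/262) - 365*(-1/289) = -222/131 + 365/289 = -16343/37859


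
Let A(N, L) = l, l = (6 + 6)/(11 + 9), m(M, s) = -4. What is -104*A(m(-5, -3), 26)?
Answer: -312/5 ≈ -62.400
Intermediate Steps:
l = 3/5 (l = 12/20 = 12*(1/20) = 3/5 ≈ 0.60000)
A(N, L) = 3/5
-104*A(m(-5, -3), 26) = -104*3/5 = -312/5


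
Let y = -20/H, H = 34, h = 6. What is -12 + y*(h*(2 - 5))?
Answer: -24/17 ≈ -1.4118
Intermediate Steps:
y = -10/17 (y = -20/34 = -20*1/34 = -10/17 ≈ -0.58823)
-12 + y*(h*(2 - 5)) = -12 - 60*(2 - 5)/17 = -12 - 60*(-3)/17 = -12 - 10/17*(-18) = -12 + 180/17 = -24/17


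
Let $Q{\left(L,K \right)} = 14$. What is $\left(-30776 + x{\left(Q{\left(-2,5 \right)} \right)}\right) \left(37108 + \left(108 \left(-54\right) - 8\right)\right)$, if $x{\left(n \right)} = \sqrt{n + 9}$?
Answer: $-962303968 + 31268 \sqrt{23} \approx -9.6215 \cdot 10^{8}$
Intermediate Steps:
$x{\left(n \right)} = \sqrt{9 + n}$
$\left(-30776 + x{\left(Q{\left(-2,5 \right)} \right)}\right) \left(37108 + \left(108 \left(-54\right) - 8\right)\right) = \left(-30776 + \sqrt{9 + 14}\right) \left(37108 + \left(108 \left(-54\right) - 8\right)\right) = \left(-30776 + \sqrt{23}\right) \left(37108 - 5840\right) = \left(-30776 + \sqrt{23}\right) 31268 = -962303968 + 31268 \sqrt{23}$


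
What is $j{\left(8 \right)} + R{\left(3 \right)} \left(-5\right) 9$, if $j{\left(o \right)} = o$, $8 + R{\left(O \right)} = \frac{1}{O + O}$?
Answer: $\frac{721}{2} \approx 360.5$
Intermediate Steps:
$R{\left(O \right)} = -8 + \frac{1}{2 O}$ ($R{\left(O \right)} = -8 + \frac{1}{O + O} = -8 + \frac{1}{2 O}$)
$j{\left(8 \right)} + R{\left(3 \right)} \left(-5\right) 9 = 8 + \left(-8 + \frac{1}{2 \cdot 3}\right) \left(-5\right) 9 = 8 + \left(-8 + \frac{1}{2} \cdot \frac{1}{3}\right) \left(-5\right) 9 = 8 + \left(-8 + \frac{1}{6}\right) \left(-5\right) 9 = 8 + \left(- \frac{47}{6}\right) \left(-5\right) 9 = 8 + \frac{235}{6} \cdot 9 = 8 + \frac{705}{2} = \frac{721}{2}$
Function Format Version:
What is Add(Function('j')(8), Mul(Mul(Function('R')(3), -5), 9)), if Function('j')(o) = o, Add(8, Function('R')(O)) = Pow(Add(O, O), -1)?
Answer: Rational(721, 2) ≈ 360.50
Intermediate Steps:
Function('R')(O) = Add(-8, Mul(Rational(1, 2), Pow(O, -1))) (Function('R')(O) = Add(-8, Pow(Add(O, O), -1)) = Add(-8, Pow(Mul(2, O), -1)) = Add(-8, Mul(Rational(1, 2), Pow(O, -1))))
Add(Function('j')(8), Mul(Mul(Function('R')(3), -5), 9)) = Add(8, Mul(Mul(Add(-8, Mul(Rational(1, 2), Pow(3, -1))), -5), 9)) = Add(8, Mul(Mul(Add(-8, Mul(Rational(1, 2), Rational(1, 3))), -5), 9)) = Add(8, Mul(Mul(Add(-8, Rational(1, 6)), -5), 9)) = Add(8, Mul(Mul(Rational(-47, 6), -5), 9)) = Add(8, Mul(Rational(235, 6), 9)) = Add(8, Rational(705, 2)) = Rational(721, 2)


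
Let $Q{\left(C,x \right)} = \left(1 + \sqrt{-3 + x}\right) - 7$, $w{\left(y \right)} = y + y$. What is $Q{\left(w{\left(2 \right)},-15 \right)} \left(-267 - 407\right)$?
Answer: $4044 - 2022 i \sqrt{2} \approx 4044.0 - 2859.5 i$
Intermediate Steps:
$w{\left(y \right)} = 2 y$
$Q{\left(C,x \right)} = -6 + \sqrt{-3 + x}$
$Q{\left(w{\left(2 \right)},-15 \right)} \left(-267 - 407\right) = \left(-6 + \sqrt{-3 - 15}\right) \left(-267 - 407\right) = \left(-6 + \sqrt{-18}\right) \left(-674\right) = \left(-6 + 3 i \sqrt{2}\right) \left(-674\right) = 4044 - 2022 i \sqrt{2}$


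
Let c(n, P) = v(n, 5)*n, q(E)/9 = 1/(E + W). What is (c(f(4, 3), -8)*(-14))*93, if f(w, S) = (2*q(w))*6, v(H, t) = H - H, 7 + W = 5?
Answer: 0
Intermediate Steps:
W = -2 (W = -7 + 5 = -2)
q(E) = 9/(-2 + E) (q(E) = 9/(E - 2) = 9/(-2 + E))
v(H, t) = 0
f(w, S) = 108/(-2 + w) (f(w, S) = (2*(9/(-2 + w)))*6 = (18/(-2 + w))*6 = 108/(-2 + w))
c(n, P) = 0 (c(n, P) = 0*n = 0)
(c(f(4, 3), -8)*(-14))*93 = (0*(-14))*93 = 0*93 = 0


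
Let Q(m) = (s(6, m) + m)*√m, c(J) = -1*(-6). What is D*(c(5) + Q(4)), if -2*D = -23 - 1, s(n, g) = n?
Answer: 312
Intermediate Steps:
c(J) = 6
Q(m) = √m*(6 + m) (Q(m) = (6 + m)*√m = √m*(6 + m))
D = 12 (D = -(-23 - 1)/2 = -½*(-24) = 12)
D*(c(5) + Q(4)) = 12*(6 + √4*(6 + 4)) = 12*(6 + 2*10) = 12*(6 + 20) = 12*26 = 312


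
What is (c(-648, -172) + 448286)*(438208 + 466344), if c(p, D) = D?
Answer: 405342414928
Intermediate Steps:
(c(-648, -172) + 448286)*(438208 + 466344) = (-172 + 448286)*(438208 + 466344) = 448114*904552 = 405342414928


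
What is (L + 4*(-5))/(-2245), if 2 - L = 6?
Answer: 24/2245 ≈ 0.010690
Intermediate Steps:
L = -4 (L = 2 - 1*6 = 2 - 6 = -4)
(L + 4*(-5))/(-2245) = (-4 + 4*(-5))/(-2245) = (-4 - 20)*(-1/2245) = -24*(-1/2245) = 24/2245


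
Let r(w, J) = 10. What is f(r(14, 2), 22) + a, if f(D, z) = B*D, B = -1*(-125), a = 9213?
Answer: 10463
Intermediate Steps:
B = 125
f(D, z) = 125*D
f(r(14, 2), 22) + a = 125*10 + 9213 = 1250 + 9213 = 10463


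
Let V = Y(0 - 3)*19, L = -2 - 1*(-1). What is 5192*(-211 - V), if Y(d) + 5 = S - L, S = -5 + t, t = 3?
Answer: -503624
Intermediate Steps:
S = -2 (S = -5 + 3 = -2)
L = -1 (L = -2 + 1 = -1)
Y(d) = -6 (Y(d) = -5 + (-2 - 1*(-1)) = -5 + (-2 + 1) = -5 - 1 = -6)
V = -114 (V = -6*19 = -114)
5192*(-211 - V) = 5192*(-211 - 1*(-114)) = 5192*(-211 + 114) = 5192*(-97) = -503624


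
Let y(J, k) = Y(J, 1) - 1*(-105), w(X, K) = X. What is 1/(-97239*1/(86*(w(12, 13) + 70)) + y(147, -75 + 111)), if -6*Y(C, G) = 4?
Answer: 21156/1915559 ≈ 0.011044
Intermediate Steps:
Y(C, G) = -⅔ (Y(C, G) = -⅙*4 = -⅔)
y(J, k) = 313/3 (y(J, k) = -⅔ - 1*(-105) = -⅔ + 105 = 313/3)
1/(-97239*1/(86*(w(12, 13) + 70)) + y(147, -75 + 111)) = 1/(-97239*1/(86*(12 + 70)) + 313/3) = 1/(-97239/(86*82) + 313/3) = 1/(-97239/7052 + 313/3) = 1/(1915559/21156) = 21156/1915559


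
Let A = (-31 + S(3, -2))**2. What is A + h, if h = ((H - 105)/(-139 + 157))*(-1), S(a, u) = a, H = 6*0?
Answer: 4739/6 ≈ 789.83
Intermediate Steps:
H = 0
A = 784 (A = (-31 + 3)**2 = (-28)**2 = 784)
h = 35/6 (h = ((0 - 105)/(-139 + 157))*(-1) = -105/18*(-1) = -105*1/18*(-1) = -35/6*(-1) = 35/6 ≈ 5.8333)
A + h = 784 + 35/6 = 4739/6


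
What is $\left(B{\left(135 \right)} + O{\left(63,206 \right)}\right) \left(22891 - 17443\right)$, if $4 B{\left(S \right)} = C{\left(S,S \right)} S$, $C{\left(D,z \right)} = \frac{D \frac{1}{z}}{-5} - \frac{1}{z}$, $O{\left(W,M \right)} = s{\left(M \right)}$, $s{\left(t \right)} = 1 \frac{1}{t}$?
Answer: $- \frac{3925284}{103} \approx -38110.0$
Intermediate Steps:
$s{\left(t \right)} = \frac{1}{t}$
$O{\left(W,M \right)} = \frac{1}{M}$
$C{\left(D,z \right)} = - \frac{1}{z} - \frac{D}{5 z}$ ($C{\left(D,z \right)} = \frac{D}{z} \left(- \frac{1}{5}\right) - \frac{1}{z} = - \frac{D}{5 z} - \frac{1}{z} = - \frac{1}{z} - \frac{D}{5 z}$)
$B{\left(S \right)} = - \frac{1}{4} - \frac{S}{20}$ ($B{\left(S \right)} = \frac{\frac{-5 - S}{5 S} S}{4} = \frac{-1 - \frac{S}{5}}{4} = - \frac{1}{4} - \frac{S}{20}$)
$\left(B{\left(135 \right)} + O{\left(63,206 \right)}\right) \left(22891 - 17443\right) = \left(\left(- \frac{1}{4} - \frac{27}{4}\right) + \frac{1}{206}\right) \left(22891 - 17443\right) = \left(\left(- \frac{1}{4} - \frac{27}{4}\right) + \frac{1}{206}\right) 5448 = \left(-7 + \frac{1}{206}\right) 5448 = \left(- \frac{1441}{206}\right) 5448 = - \frac{3925284}{103}$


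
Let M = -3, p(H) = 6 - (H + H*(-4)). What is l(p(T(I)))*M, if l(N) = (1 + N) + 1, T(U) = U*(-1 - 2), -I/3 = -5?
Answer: 381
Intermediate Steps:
I = 15 (I = -3*(-5) = 15)
T(U) = -3*U (T(U) = U*(-3) = -3*U)
p(H) = 6 + 3*H (p(H) = 6 - (H - 4*H) = 6 - (-3)*H = 6 + 3*H)
l(N) = 2 + N
l(p(T(I)))*M = (2 + (6 + 3*(-3*15)))*(-3) = (2 + (6 + 3*(-45)))*(-3) = (2 + (6 - 135))*(-3) = (2 - 129)*(-3) = -127*(-3) = 381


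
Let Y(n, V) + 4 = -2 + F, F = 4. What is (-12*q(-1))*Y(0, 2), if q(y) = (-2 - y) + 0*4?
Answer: -24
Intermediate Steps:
Y(n, V) = -2 (Y(n, V) = -4 + (-2 + 4) = -4 + 2 = -2)
q(y) = -2 - y (q(y) = (-2 - y) + 0 = -2 - y)
(-12*q(-1))*Y(0, 2) = -12*(-2 - 1*(-1))*(-2) = -12*(-2 + 1)*(-2) = -12*(-1)*(-2) = 12*(-2) = -24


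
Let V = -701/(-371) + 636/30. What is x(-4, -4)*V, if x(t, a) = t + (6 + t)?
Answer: -85662/1855 ≈ -46.179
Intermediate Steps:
x(t, a) = 6 + 2*t
V = 42831/1855 (V = -701*(-1/371) + 636*(1/30) = 701/371 + 106/5 = 42831/1855 ≈ 23.089)
x(-4, -4)*V = (6 + 2*(-4))*(42831/1855) = (6 - 8)*(42831/1855) = -2*42831/1855 = -85662/1855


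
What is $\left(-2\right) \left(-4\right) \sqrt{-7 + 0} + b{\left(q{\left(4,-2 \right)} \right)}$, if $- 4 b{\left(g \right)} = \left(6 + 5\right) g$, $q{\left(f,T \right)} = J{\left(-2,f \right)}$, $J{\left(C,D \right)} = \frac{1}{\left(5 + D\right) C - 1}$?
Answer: $\frac{11}{76} + 8 i \sqrt{7} \approx 0.14474 + 21.166 i$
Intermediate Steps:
$J{\left(C,D \right)} = \frac{1}{-1 + C \left(5 + D\right)}$ ($J{\left(C,D \right)} = \frac{1}{C \left(5 + D\right) - 1} = \frac{1}{-1 + C \left(5 + D\right)}$)
$q{\left(f,T \right)} = \frac{1}{-11 - 2 f}$ ($q{\left(f,T \right)} = \frac{1}{-1 + 5 \left(-2\right) - 2 f} = \frac{1}{-1 - 10 - 2 f} = \frac{1}{-11 - 2 f}$)
$b{\left(g \right)} = - \frac{11 g}{4}$ ($b{\left(g \right)} = - \frac{\left(6 + 5\right) g}{4} = - \frac{11 g}{4}$)
$\left(-2\right) \left(-4\right) \sqrt{-7 + 0} + b{\left(q{\left(4,-2 \right)} \right)} = \left(-2\right) \left(-4\right) \sqrt{-7 + 0} - \frac{11 \left(- \frac{1}{11 + 2 \cdot 4}\right)}{4} = 8 \sqrt{-7} - \frac{11 \left(- \frac{1}{11 + 8}\right)}{4} = 8 i \sqrt{7} - \frac{11 \left(- \frac{1}{19}\right)}{4} = 8 i \sqrt{7} - \frac{11 \left(\left(-1\right) \frac{1}{19}\right)}{4} = 8 i \sqrt{7} - - \frac{11}{76} = 8 i \sqrt{7} + \frac{11}{76} = \frac{11}{76} + 8 i \sqrt{7}$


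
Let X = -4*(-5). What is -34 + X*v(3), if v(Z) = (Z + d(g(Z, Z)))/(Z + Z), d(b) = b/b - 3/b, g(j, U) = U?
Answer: -24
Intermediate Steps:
d(b) = 1 - 3/b
v(Z) = (Z + (-3 + Z)/Z)/(2*Z) (v(Z) = (Z + (-3 + Z)/Z)/(Z + Z) = (Z + (-3 + Z)/Z)/((2*Z)) = (Z + (-3 + Z)/Z)*(1/(2*Z)) = (Z + (-3 + Z)/Z)/(2*Z))
X = 20
-34 + X*v(3) = -34 + 20*((1/2)*(-3 + 3 + 3**2)/3**2) = -34 + 20*((1/2)*(1/9)*(-3 + 3 + 9)) = -34 + 20*((1/2)*(1/9)*9) = -34 + 20*(1/2) = -34 + 10 = -24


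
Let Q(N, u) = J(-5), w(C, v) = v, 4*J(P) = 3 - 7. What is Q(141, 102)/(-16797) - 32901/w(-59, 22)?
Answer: -50239825/33594 ≈ -1495.5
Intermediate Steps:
J(P) = -1 (J(P) = (3 - 7)/4 = (¼)*(-4) = -1)
Q(N, u) = -1
Q(141, 102)/(-16797) - 32901/w(-59, 22) = -1/(-16797) - 32901/22 = -1*(-1/16797) - 32901*1/22 = 1/16797 - 2991/2 = -50239825/33594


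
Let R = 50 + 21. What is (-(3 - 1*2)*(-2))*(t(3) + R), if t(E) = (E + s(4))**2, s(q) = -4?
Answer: 144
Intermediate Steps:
R = 71
t(E) = (-4 + E)**2 (t(E) = (E - 4)**2 = (-4 + E)**2)
(-(3 - 1*2)*(-2))*(t(3) + R) = (-(3 - 1*2)*(-2))*((-4 + 3)**2 + 71) = (-(3 - 2)*(-2))*((-1)**2 + 71) = (-1*1*(-2))*(1 + 71) = -1*(-2)*72 = 2*72 = 144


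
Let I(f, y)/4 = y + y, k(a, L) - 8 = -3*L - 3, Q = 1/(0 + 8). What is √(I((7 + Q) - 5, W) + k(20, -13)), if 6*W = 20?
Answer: 2*√159/3 ≈ 8.4063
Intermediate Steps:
W = 10/3 (W = (⅙)*20 = 10/3 ≈ 3.3333)
Q = ⅛ (Q = 1/8 = ⅛ ≈ 0.12500)
k(a, L) = 5 - 3*L (k(a, L) = 8 + (-3*L - 3) = 8 + (-3 - 3*L) = 5 - 3*L)
I(f, y) = 8*y (I(f, y) = 4*(y + y) = 4*(2*y) = 8*y)
√(I((7 + Q) - 5, W) + k(20, -13)) = √(8*(10/3) + (5 - 3*(-13))) = √(80/3 + (5 + 39)) = √(80/3 + 44) = √(212/3) = 2*√159/3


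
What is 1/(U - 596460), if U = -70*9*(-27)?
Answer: -1/579450 ≈ -1.7258e-6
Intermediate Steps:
U = 17010 (U = -630*(-27) = 17010)
1/(U - 596460) = 1/(17010 - 596460) = 1/(-579450) = -1/579450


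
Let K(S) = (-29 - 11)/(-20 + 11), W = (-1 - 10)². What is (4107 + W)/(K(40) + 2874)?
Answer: 19026/12953 ≈ 1.4688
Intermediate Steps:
W = 121 (W = (-11)² = 121)
K(S) = 40/9 (K(S) = -40/(-9) = -40*(-⅑) = 40/9)
(4107 + W)/(K(40) + 2874) = (4107 + 121)/(40/9 + 2874) = 4228/(25906/9) = 4228*(9/25906) = 19026/12953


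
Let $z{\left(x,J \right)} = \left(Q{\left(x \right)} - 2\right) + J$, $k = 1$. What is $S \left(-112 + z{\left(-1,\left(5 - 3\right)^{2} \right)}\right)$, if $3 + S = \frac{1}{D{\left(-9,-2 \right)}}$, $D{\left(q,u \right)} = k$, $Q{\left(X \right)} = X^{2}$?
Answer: $218$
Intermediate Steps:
$z{\left(x,J \right)} = -2 + J + x^{2}$ ($z{\left(x,J \right)} = \left(x^{2} - 2\right) + J = \left(-2 + x^{2}\right) + J = -2 + J + x^{2}$)
$D{\left(q,u \right)} = 1$
$S = -2$ ($S = -3 + 1^{-1} = -3 + 1 = -2$)
$S \left(-112 + z{\left(-1,\left(5 - 3\right)^{2} \right)}\right) = - 2 \left(-112 + \left(-2 + \left(5 - 3\right)^{2} + \left(-1\right)^{2}\right)\right) = - 2 \left(-112 + \left(-2 + 2^{2} + 1\right)\right) = - 2 \left(-112 + \left(-2 + 4 + 1\right)\right) = - 2 \left(-112 + 3\right) = \left(-2\right) \left(-109\right) = 218$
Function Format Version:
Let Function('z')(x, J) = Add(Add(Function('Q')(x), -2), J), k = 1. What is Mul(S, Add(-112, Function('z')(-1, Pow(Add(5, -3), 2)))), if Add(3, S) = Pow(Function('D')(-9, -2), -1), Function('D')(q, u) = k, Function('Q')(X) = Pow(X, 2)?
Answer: 218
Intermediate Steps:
Function('z')(x, J) = Add(-2, J, Pow(x, 2)) (Function('z')(x, J) = Add(Add(Pow(x, 2), -2), J) = Add(Add(-2, Pow(x, 2)), J) = Add(-2, J, Pow(x, 2)))
Function('D')(q, u) = 1
S = -2 (S = Add(-3, Pow(1, -1)) = Add(-3, 1) = -2)
Mul(S, Add(-112, Function('z')(-1, Pow(Add(5, -3), 2)))) = Mul(-2, Add(-112, Add(-2, Pow(Add(5, -3), 2), Pow(-1, 2)))) = Mul(-2, Add(-112, Add(-2, Pow(2, 2), 1))) = Mul(-2, Add(-112, Add(-2, 4, 1))) = Mul(-2, Add(-112, 3)) = Mul(-2, -109) = 218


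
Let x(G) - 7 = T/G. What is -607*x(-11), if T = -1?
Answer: -47346/11 ≈ -4304.2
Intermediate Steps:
x(G) = 7 - 1/G
-607*x(-11) = -607*(7 - 1/(-11)) = -607*(7 - 1*(-1/11)) = -607*(7 + 1/11) = -607*78/11 = -47346/11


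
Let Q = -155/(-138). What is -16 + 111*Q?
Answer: 4999/46 ≈ 108.67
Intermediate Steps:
Q = 155/138 (Q = -155*(-1/138) = 155/138 ≈ 1.1232)
-16 + 111*Q = -16 + 111*(155/138) = -16 + 5735/46 = 4999/46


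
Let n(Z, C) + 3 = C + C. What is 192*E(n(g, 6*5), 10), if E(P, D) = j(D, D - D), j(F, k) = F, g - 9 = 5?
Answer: 1920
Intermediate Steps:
g = 14 (g = 9 + 5 = 14)
n(Z, C) = -3 + 2*C (n(Z, C) = -3 + (C + C) = -3 + 2*C)
E(P, D) = D
192*E(n(g, 6*5), 10) = 192*10 = 1920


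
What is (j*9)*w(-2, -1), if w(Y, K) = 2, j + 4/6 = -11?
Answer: -210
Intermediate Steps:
j = -35/3 (j = -⅔ - 11 = -35/3 ≈ -11.667)
(j*9)*w(-2, -1) = -35/3*9*2 = -105*2 = -210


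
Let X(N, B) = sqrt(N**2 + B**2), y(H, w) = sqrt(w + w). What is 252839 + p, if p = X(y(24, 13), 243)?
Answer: 252839 + 5*sqrt(2363) ≈ 2.5308e+5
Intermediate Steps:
y(H, w) = sqrt(2)*sqrt(w) (y(H, w) = sqrt(2*w) = sqrt(2)*sqrt(w))
X(N, B) = sqrt(B**2 + N**2)
p = 5*sqrt(2363) (p = sqrt(243**2 + (sqrt(2)*sqrt(13))**2) = sqrt(59049 + (sqrt(26))**2) = sqrt(59049 + 26) = sqrt(59075) = 5*sqrt(2363) ≈ 243.05)
252839 + p = 252839 + 5*sqrt(2363)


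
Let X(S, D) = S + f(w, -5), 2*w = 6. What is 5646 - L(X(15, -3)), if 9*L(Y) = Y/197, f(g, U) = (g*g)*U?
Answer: 3336796/591 ≈ 5646.0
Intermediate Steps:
w = 3 (w = (½)*6 = 3)
f(g, U) = U*g² (f(g, U) = g²*U = U*g²)
X(S, D) = -45 + S (X(S, D) = S - 5*3² = S - 5*9 = S - 45 = -45 + S)
L(Y) = Y/1773 (L(Y) = (Y/197)/9 = Y/1773)
5646 - L(X(15, -3)) = 5646 - (-45 + 15)/1773 = 5646 - (-30)/1773 = 5646 - 1*(-10/591) = 5646 + 10/591 = 3336796/591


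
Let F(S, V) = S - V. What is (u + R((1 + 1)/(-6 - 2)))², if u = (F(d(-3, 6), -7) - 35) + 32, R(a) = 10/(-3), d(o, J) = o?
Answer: 49/9 ≈ 5.4444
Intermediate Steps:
R(a) = -10/3 (R(a) = 10*(-⅓) = -10/3)
u = 1 (u = ((-3 - 1*(-7)) - 35) + 32 = ((-3 + 7) - 35) + 32 = (4 - 35) + 32 = -31 + 32 = 1)
(u + R((1 + 1)/(-6 - 2)))² = (1 - 10/3)² = (-7/3)² = 49/9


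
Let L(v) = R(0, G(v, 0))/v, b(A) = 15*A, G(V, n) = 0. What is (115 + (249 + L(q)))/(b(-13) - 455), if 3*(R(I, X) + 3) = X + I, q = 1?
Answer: -361/650 ≈ -0.55538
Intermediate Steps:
R(I, X) = -3 + I/3 + X/3 (R(I, X) = -3 + (X + I)/3 = -3 + (I + X)/3 = -3 + (I/3 + X/3) = -3 + I/3 + X/3)
L(v) = -3/v (L(v) = (-3 + (⅓)*0 + (⅓)*0)/v = (-3 + 0 + 0)/v = -3/v)
(115 + (249 + L(q)))/(b(-13) - 455) = (115 + (249 - 3/1))/(15*(-13) - 455) = (115 + (249 - 3*1))/(-195 - 455) = (115 + (249 - 3))/(-650) = (115 + 246)*(-1/650) = 361*(-1/650) = -361/650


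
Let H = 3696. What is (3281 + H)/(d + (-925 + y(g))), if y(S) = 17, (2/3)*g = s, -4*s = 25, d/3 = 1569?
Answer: 6977/3799 ≈ 1.8365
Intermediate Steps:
d = 4707 (d = 3*1569 = 4707)
s = -25/4 (s = -¼*25 = -25/4 ≈ -6.2500)
g = -75/8 (g = (3/2)*(-25/4) = -75/8 ≈ -9.3750)
(3281 + H)/(d + (-925 + y(g))) = (3281 + 3696)/(4707 + (-925 + 17)) = 6977/(4707 - 908) = 6977/3799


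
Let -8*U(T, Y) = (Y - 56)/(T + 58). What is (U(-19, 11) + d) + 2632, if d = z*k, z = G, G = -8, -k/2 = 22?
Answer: 310351/104 ≈ 2984.1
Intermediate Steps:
k = -44 (k = -2*22 = -44)
z = -8
U(T, Y) = -(-56 + Y)/(8*(58 + T)) (U(T, Y) = -(Y - 56)/(8*(T + 58)) = -(-56 + Y)/(8*(58 + T)))
d = 352 (d = -8*(-44) = 352)
(U(-19, 11) + d) + 2632 = ((56 - 1*11)/(8*(58 - 19)) + 352) + 2632 = ((1/8)*(56 - 11)/39 + 352) + 2632 = ((1/8)*(1/39)*45 + 352) + 2632 = (15/104 + 352) + 2632 = 36623/104 + 2632 = 310351/104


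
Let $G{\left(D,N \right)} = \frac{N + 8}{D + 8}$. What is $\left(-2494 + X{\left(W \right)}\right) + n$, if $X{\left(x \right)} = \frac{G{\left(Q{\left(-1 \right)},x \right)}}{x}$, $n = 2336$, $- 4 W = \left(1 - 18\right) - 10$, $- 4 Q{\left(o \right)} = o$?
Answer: $- \frac{140542}{891} \approx -157.74$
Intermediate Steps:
$Q{\left(o \right)} = - \frac{o}{4}$
$G{\left(D,N \right)} = \frac{8 + N}{8 + D}$
$W = \frac{27}{4}$ ($W = - \frac{\left(1 - 18\right) - 10}{4} = - \frac{-17 - 10}{4} = \left(- \frac{1}{4}\right) \left(-27\right) = \frac{27}{4} \approx 6.75$)
$X{\left(x \right)} = \frac{\frac{32}{33} + \frac{4 x}{33}}{x}$ ($X{\left(x \right)} = \frac{\frac{1}{8 - - \frac{1}{4}} \left(8 + x\right)}{x} = \frac{\frac{1}{8 + \frac{1}{4}} \left(8 + x\right)}{x} = \frac{\frac{1}{\frac{33}{4}} \left(8 + x\right)}{x} = \frac{\frac{4}{33} \left(8 + x\right)}{x} = \frac{\frac{32}{33} + \frac{4 x}{33}}{x}$)
$\left(-2494 + X{\left(W \right)}\right) + n = \left(-2494 + \frac{4 \left(8 + \frac{27}{4}\right)}{33 \cdot \frac{27}{4}}\right) + 2336 = \left(-2494 + \frac{4}{33} \cdot \frac{4}{27} \cdot \frac{59}{4}\right) + 2336 = \left(-2494 + \frac{236}{891}\right) + 2336 = - \frac{2221918}{891} + 2336 = - \frac{140542}{891}$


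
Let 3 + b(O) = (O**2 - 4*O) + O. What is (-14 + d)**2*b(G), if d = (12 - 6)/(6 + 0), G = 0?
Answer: -507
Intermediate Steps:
d = 1 (d = 6/6 = 6*(1/6) = 1)
b(O) = -3 + O**2 - 3*O (b(O) = -3 + ((O**2 - 4*O) + O) = -3 + (O**2 - 3*O) = -3 + O**2 - 3*O)
(-14 + d)**2*b(G) = (-14 + 1)**2*(-3 + 0**2 - 3*0) = (-13)**2*(-3 + 0 + 0) = 169*(-3) = -507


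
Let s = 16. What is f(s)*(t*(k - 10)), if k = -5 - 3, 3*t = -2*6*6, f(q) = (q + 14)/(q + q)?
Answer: 405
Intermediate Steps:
f(q) = (14 + q)/(2*q) (f(q) = (14 + q)/((2*q)) = (14 + q)*(1/(2*q)) = (14 + q)/(2*q))
t = -24 (t = (-2*6*6)/3 = (-12*6)/3 = (⅓)*(-72) = -24)
k = -8
f(s)*(t*(k - 10)) = ((½)*(14 + 16)/16)*(-24*(-8 - 10)) = ((½)*(1/16)*30)*(-24*(-18)) = (15/16)*432 = 405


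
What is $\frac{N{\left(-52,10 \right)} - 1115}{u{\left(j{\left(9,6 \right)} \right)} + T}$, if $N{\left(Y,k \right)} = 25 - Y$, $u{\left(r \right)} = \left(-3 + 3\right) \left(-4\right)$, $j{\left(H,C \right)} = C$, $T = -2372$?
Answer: $\frac{519}{1186} \approx 0.43761$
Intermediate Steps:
$u{\left(r \right)} = 0$ ($u{\left(r \right)} = 0 \left(-4\right) = 0$)
$\frac{N{\left(-52,10 \right)} - 1115}{u{\left(j{\left(9,6 \right)} \right)} + T} = \frac{\left(25 - -52\right) - 1115}{0 - 2372} = \frac{\left(25 + 52\right) - 1115}{-2372} = \left(77 - 1115\right) \left(- \frac{1}{2372}\right) = \left(-1038\right) \left(- \frac{1}{2372}\right) = \frac{519}{1186}$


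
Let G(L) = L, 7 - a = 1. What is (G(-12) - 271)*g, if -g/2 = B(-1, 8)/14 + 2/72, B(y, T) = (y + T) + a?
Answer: 68203/126 ≈ 541.29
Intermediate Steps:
a = 6 (a = 7 - 1*1 = 7 - 1 = 6)
B(y, T) = 6 + T + y (B(y, T) = (y + T) + 6 = (T + y) + 6 = 6 + T + y)
g = -241/126 (g = -2*((6 + 8 - 1)/14 + 2/72) = -2*(13*(1/14) + 2*(1/72)) = -2*(13/14 + 1/36) = -2*241/252 = -241/126 ≈ -1.9127)
(G(-12) - 271)*g = (-12 - 271)*(-241/126) = -283*(-241/126) = 68203/126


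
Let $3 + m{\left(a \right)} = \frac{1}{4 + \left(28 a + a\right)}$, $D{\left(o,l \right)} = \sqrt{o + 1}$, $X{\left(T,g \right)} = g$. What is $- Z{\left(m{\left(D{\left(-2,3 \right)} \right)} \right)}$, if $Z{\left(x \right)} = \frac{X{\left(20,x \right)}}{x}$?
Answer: $-1$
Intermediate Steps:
$D{\left(o,l \right)} = \sqrt{1 + o}$
$m{\left(a \right)} = -3 + \frac{1}{4 + 29 a}$ ($m{\left(a \right)} = -3 + \frac{1}{4 + \left(28 a + a\right)} = -3 + \frac{1}{4 + 29 a}$)
$Z{\left(x \right)} = 1$ ($Z{\left(x \right)} = \frac{x}{x} = 1$)
$- Z{\left(m{\left(D{\left(-2,3 \right)} \right)} \right)} = \left(-1\right) 1 = -1$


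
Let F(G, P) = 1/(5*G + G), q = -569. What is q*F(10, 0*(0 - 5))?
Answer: -569/60 ≈ -9.4833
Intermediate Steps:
F(G, P) = 1/(6*G)
q*F(10, 0*(0 - 5)) = -569/(6*10) = -569*1/60 = -569/60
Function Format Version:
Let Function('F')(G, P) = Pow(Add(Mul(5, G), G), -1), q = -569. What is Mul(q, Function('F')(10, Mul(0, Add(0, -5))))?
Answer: Rational(-569, 60) ≈ -9.4833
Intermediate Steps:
Function('F')(G, P) = Mul(Rational(1, 6), Pow(G, -1)) (Function('F')(G, P) = Pow(Mul(6, G), -1) = Mul(Rational(1, 6), Pow(G, -1)))
Mul(q, Function('F')(10, Mul(0, Add(0, -5)))) = Mul(-569, Mul(Rational(1, 6), Pow(10, -1))) = Mul(-569, Mul(Rational(1, 6), Rational(1, 10))) = Mul(-569, Rational(1, 60)) = Rational(-569, 60)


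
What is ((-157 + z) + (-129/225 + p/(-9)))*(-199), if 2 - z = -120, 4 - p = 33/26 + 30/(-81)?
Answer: 1128973367/157950 ≈ 7147.7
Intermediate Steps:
p = 2177/702 (p = 4 - (33/26 + 30/(-81)) = 4 - (33*(1/26) + 30*(-1/81)) = 4 - (33/26 - 10/27) = 4 - 1*631/702 = 4 - 631/702 = 2177/702 ≈ 3.1011)
z = 122 (z = 2 - 1*(-120) = 2 + 120 = 122)
((-157 + z) + (-129/225 + p/(-9)))*(-199) = ((-157 + 122) + (-129/225 + (2177/702)/(-9)))*(-199) = (-35 + (-129*1/225 + (2177/702)*(-⅑)))*(-199) = (-35 + (-43/75 - 2177/6318))*(-199) = (-35 - 144983/157950)*(-199) = -5673233/157950*(-199) = 1128973367/157950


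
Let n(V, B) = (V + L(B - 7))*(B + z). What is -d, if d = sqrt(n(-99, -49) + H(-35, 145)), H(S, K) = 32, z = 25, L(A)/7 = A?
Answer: -2*sqrt(2954) ≈ -108.70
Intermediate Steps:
L(A) = 7*A
n(V, B) = (25 + B)*(-49 + V + 7*B) (n(V, B) = (V + 7*(B - 7))*(B + 25) = (V + 7*(-7 + B))*(25 + B) = (V + (-49 + 7*B))*(25 + B) = (-49 + V + 7*B)*(25 + B) = (25 + B)*(-49 + V + 7*B))
d = 2*sqrt(2954) (d = sqrt((-1225 + 7*(-49)**2 + 25*(-99) + 126*(-49) - 49*(-99)) + 32) = sqrt((-1225 + 7*2401 - 2475 - 6174 + 4851) + 32) = sqrt((-1225 + 16807 - 2475 - 6174 + 4851) + 32) = sqrt(11784 + 32) = sqrt(11816) = 2*sqrt(2954) ≈ 108.70)
-d = -2*sqrt(2954)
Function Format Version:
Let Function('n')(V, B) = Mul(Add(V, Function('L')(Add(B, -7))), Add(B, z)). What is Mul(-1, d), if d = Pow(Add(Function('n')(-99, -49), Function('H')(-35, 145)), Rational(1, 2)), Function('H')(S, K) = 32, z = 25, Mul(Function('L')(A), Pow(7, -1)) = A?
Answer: Mul(-2, Pow(2954, Rational(1, 2))) ≈ -108.70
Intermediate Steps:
Function('L')(A) = Mul(7, A)
Function('n')(V, B) = Mul(Add(25, B), Add(-49, V, Mul(7, B))) (Function('n')(V, B) = Mul(Add(V, Mul(7, Add(B, -7))), Add(B, 25)) = Mul(Add(V, Mul(7, Add(-7, B))), Add(25, B)) = Mul(Add(V, Add(-49, Mul(7, B))), Add(25, B)) = Mul(Add(-49, V, Mul(7, B)), Add(25, B)) = Mul(Add(25, B), Add(-49, V, Mul(7, B))))
d = Mul(2, Pow(2954, Rational(1, 2))) (d = Pow(Add(Add(-1225, Mul(7, Pow(-49, 2)), Mul(25, -99), Mul(126, -49), Mul(-49, -99)), 32), Rational(1, 2)) = Pow(Add(Add(-1225, Mul(7, 2401), -2475, -6174, 4851), 32), Rational(1, 2)) = Pow(Add(Add(-1225, 16807, -2475, -6174, 4851), 32), Rational(1, 2)) = Pow(Add(11784, 32), Rational(1, 2)) = Pow(11816, Rational(1, 2)) = Mul(2, Pow(2954, Rational(1, 2))) ≈ 108.70)
Mul(-1, d) = Mul(-1, Mul(2, Pow(2954, Rational(1, 2)))) = Mul(-2, Pow(2954, Rational(1, 2)))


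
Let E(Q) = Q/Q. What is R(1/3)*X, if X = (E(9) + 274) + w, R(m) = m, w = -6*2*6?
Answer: 203/3 ≈ 67.667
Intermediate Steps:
w = -72 (w = -12*6 = -72)
E(Q) = 1
X = 203 (X = (1 + 274) - 72 = 275 - 72 = 203)
R(1/3)*X = 203/3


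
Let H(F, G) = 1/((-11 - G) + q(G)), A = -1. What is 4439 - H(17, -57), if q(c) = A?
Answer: 199754/45 ≈ 4439.0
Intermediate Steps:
q(c) = -1
H(F, G) = 1/(-12 - G) (H(F, G) = 1/((-11 - G) - 1) = 1/(-12 - G))
4439 - H(17, -57) = 4439 - (-1)/(12 - 57) = 4439 - (-1)/(-45) = 4439 - (-1)*(-1)/45 = 4439 - 1*1/45 = 4439 - 1/45 = 199754/45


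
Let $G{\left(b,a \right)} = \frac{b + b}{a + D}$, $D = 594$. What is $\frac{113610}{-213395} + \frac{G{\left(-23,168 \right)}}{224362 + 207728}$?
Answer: $- \frac{534377077571}{1003726490130} \approx -0.53239$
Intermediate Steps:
$G{\left(b,a \right)} = \frac{2 b}{594 + a}$ ($G{\left(b,a \right)} = \frac{b + b}{a + 594} = \frac{2 b}{594 + a}$)
$\frac{113610}{-213395} + \frac{G{\left(-23,168 \right)}}{224362 + 207728} = \frac{113610}{-213395} + \frac{2 \left(-23\right) \frac{1}{594 + 168}}{224362 + 207728} = 113610 \left(- \frac{1}{213395}\right) + \frac{2 \left(-23\right) \frac{1}{762}}{432090} = - \frac{3246}{6097} + 2 \left(-23\right) \frac{1}{762} \cdot \frac{1}{432090} = - \frac{3246}{6097} - \frac{23}{164626290} = - \frac{534377077571}{1003726490130}$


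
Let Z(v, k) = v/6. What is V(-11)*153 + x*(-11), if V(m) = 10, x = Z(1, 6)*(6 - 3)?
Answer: 3049/2 ≈ 1524.5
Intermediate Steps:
Z(v, k) = v/6 (Z(v, k) = v*(⅙) = v/6)
x = ½ (x = ((⅙)*1)*(6 - 3) = (⅙)*3 = ½ ≈ 0.50000)
V(-11)*153 + x*(-11) = 10*153 + (½)*(-11) = 1530 - 11/2 = 3049/2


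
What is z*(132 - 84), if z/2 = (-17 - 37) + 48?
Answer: -576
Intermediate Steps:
z = -12 (z = 2*((-17 - 37) + 48) = 2*(-54 + 48) = 2*(-6) = -12)
z*(132 - 84) = -12*(132 - 84) = -12*48 = -576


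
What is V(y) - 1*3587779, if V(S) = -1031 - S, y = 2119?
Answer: -3590929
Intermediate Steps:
V(y) - 1*3587779 = (-1031 - 1*2119) - 1*3587779 = (-1031 - 2119) - 3587779 = -3150 - 3587779 = -3590929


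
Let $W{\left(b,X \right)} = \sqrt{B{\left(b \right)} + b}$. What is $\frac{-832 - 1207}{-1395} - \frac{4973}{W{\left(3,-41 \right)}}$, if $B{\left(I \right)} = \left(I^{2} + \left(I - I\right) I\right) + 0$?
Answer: $\frac{2039}{1395} - \frac{4973 \sqrt{3}}{6} \approx -1434.1$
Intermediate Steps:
$B{\left(I \right)} = I^{2}$ ($B{\left(I \right)} = \left(I^{2} + 0 I\right) + 0 = \left(I^{2} + 0\right) + 0 = I^{2} + 0 = I^{2}$)
$W{\left(b,X \right)} = \sqrt{b + b^{2}}$ ($W{\left(b,X \right)} = \sqrt{b^{2} + b} = \sqrt{b + b^{2}}$)
$\frac{-832 - 1207}{-1395} - \frac{4973}{W{\left(3,-41 \right)}} = \frac{-832 - 1207}{-1395} - \frac{4973}{\sqrt{3 \left(1 + 3\right)}} = \left(-2039\right) \left(- \frac{1}{1395}\right) - \frac{4973}{\sqrt{3 \cdot 4}} = \frac{2039}{1395} - \frac{4973}{\sqrt{12}} = \frac{2039}{1395} - \frac{4973}{2 \sqrt{3}} = \frac{2039}{1395} - 4973 \frac{\sqrt{3}}{6} = \frac{2039}{1395} - \frac{4973 \sqrt{3}}{6}$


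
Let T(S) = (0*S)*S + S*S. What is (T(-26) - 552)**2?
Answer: 15376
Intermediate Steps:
T(S) = S**2 (T(S) = 0*S + S**2 = 0 + S**2 = S**2)
(T(-26) - 552)**2 = ((-26)**2 - 552)**2 = (676 - 552)**2 = 124**2 = 15376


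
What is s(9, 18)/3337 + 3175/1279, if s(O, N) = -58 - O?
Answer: 10509282/4268023 ≈ 2.4623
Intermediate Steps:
s(9, 18)/3337 + 3175/1279 = (-58 - 1*9)/3337 + 3175/1279 = (-58 - 9)*(1/3337) + 3175*(1/1279) = -67*1/3337 + 3175/1279 = -67/3337 + 3175/1279 = 10509282/4268023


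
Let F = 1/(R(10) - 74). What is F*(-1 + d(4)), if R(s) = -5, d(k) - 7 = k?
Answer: -10/79 ≈ -0.12658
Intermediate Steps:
d(k) = 7 + k
F = -1/79 (F = 1/(-5 - 74) = 1/(-79) = -1/79 ≈ -0.012658)
F*(-1 + d(4)) = -(-1 + (7 + 4))/79 = -(-1 + 11)/79 = -1/79*10 = -10/79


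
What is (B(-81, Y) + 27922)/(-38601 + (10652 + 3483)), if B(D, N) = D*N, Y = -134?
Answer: -19388/12233 ≈ -1.5849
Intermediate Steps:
(B(-81, Y) + 27922)/(-38601 + (10652 + 3483)) = (-81*(-134) + 27922)/(-38601 + (10652 + 3483)) = (10854 + 27922)/(-38601 + 14135) = 38776/(-24466) = 38776*(-1/24466) = -19388/12233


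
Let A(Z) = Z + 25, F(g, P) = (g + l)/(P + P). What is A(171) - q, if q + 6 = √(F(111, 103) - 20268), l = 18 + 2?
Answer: 202 - I*√860065862/206 ≈ 202.0 - 142.36*I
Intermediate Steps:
l = 20
F(g, P) = (20 + g)/(2*P) (F(g, P) = (g + 20)/(P + P) = (20 + g)/((2*P)) = (20 + g)*(1/(2*P)) = (20 + g)/(2*P))
A(Z) = 25 + Z
q = -6 + I*√860065862/206 (q = -6 + √((½)*(20 + 111)/103 - 20268) = -6 + √((½)*(1/103)*131 - 20268) = -6 + √(131/206 - 20268) = -6 + √(-4175077/206) = -6 + I*√860065862/206 ≈ -6.0 + 142.36*I)
A(171) - q = (25 + 171) - (-6 + I*√860065862/206) = 196 + (6 - I*√860065862/206) = 202 - I*√860065862/206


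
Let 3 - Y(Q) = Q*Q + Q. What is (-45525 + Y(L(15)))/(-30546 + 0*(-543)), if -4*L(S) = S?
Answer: 242839/162912 ≈ 1.4906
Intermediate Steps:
L(S) = -S/4
Y(Q) = 3 - Q - Q² (Y(Q) = 3 - (Q*Q + Q) = 3 - (Q² + Q) = 3 - (Q + Q²) = 3 + (-Q - Q²) = 3 - Q - Q²)
(-45525 + Y(L(15)))/(-30546 + 0*(-543)) = (-45525 + (3 - (-1)*15/4 - (-¼*15)²))/(-30546 + 0*(-543)) = (-45525 + (3 - 1*(-15/4) - (-15/4)²))/(-30546 + 0) = (-45525 + (3 + 15/4 - 1*225/16))/(-30546) = (-45525 + (3 + 15/4 - 225/16))*(-1/30546) = (-45525 - 117/16)*(-1/30546) = -728517/16*(-1/30546) = 242839/162912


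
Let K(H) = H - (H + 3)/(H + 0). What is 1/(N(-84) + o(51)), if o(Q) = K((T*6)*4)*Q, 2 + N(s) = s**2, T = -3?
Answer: 8/26665 ≈ 0.00030002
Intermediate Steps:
N(s) = -2 + s**2
K(H) = H - (3 + H)/H
o(Q) = -1751*Q/24 (o(Q) = (-1 - 3*6*4 - 3/(-3*6*4))*Q = (-1 - 18*4 - 3/((-18*4)))*Q = (-1 - 72 - 3/(-72))*Q = (-1 - 72 - 3*(-1/72))*Q = (-1 - 72 + 1/24)*Q = -1751*Q/24)
1/(N(-84) + o(51)) = 1/((-2 + (-84)**2) - 1751/24*51) = 1/((-2 + 7056) - 29767/8) = 1/(7054 - 29767/8) = 1/(26665/8) = 8/26665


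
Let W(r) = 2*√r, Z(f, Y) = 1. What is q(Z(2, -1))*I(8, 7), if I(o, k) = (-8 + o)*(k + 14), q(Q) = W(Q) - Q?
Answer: 0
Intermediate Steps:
q(Q) = -Q + 2*√Q (q(Q) = 2*√Q - Q = -Q + 2*√Q)
I(o, k) = (-8 + o)*(14 + k)
q(Z(2, -1))*I(8, 7) = (-1*1 + 2*√1)*(-112 - 8*7 + 14*8 + 7*8) = (-1 + 2*1)*(-112 - 56 + 112 + 56) = (-1 + 2)*0 = 1*0 = 0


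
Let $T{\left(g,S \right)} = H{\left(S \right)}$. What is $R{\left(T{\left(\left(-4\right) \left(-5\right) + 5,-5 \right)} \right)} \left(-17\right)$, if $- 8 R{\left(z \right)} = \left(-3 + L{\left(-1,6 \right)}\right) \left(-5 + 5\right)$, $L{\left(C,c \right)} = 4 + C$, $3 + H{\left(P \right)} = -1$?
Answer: $0$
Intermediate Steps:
$H{\left(P \right)} = -4$ ($H{\left(P \right)} = -3 - 1 = -4$)
$T{\left(g,S \right)} = -4$
$R{\left(z \right)} = 0$ ($R{\left(z \right)} = - \frac{\left(-3 + \left(4 - 1\right)\right) \left(-5 + 5\right)}{8} = - \frac{\left(-3 + 3\right) 0}{8} = - \frac{0 \cdot 0}{8} = \left(- \frac{1}{8}\right) 0 = 0$)
$R{\left(T{\left(\left(-4\right) \left(-5\right) + 5,-5 \right)} \right)} \left(-17\right) = 0 \left(-17\right) = 0$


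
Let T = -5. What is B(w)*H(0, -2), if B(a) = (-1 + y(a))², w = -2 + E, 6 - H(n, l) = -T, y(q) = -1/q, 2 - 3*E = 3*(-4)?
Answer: 121/64 ≈ 1.8906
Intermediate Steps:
E = 14/3 (E = ⅔ - (-4) = ⅔ - ⅓*(-12) = ⅔ + 4 = 14/3 ≈ 4.6667)
H(n, l) = 1 (H(n, l) = 6 - (-1)*(-5) = 6 - 1*5 = 6 - 5 = 1)
w = 8/3 (w = -2 + 14/3 = 8/3 ≈ 2.6667)
B(a) = (-1 - 1/a)²
B(w)*H(0, -2) = ((1 + 8/3)²/(8/3)²)*1 = (9*(11/3)²/64)*1 = ((9/64)*(121/9))*1 = (121/64)*1 = 121/64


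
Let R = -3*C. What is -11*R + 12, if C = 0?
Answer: 12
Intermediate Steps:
R = 0 (R = -3*0 = 0)
-11*R + 12 = -11*0 + 12 = 0 + 12 = 12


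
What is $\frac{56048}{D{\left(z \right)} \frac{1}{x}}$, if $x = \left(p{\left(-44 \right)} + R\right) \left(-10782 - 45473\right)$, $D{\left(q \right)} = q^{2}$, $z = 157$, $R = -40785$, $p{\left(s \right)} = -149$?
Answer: $\frac{129064093144160}{24649} \approx 5.2361 \cdot 10^{9}$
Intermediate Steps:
$x = 2302742170$ ($x = \left(-149 - 40785\right) \left(-10782 - 45473\right) = \left(-40934\right) \left(-56255\right) = 2302742170$)
$\frac{56048}{D{\left(z \right)} \frac{1}{x}} = \frac{56048}{157^{2} \cdot \frac{1}{2302742170}} = \frac{56048}{24649 \cdot \frac{1}{2302742170}} = \frac{56048}{\frac{24649}{2302742170}} = 56048 \cdot \frac{2302742170}{24649} = \frac{129064093144160}{24649}$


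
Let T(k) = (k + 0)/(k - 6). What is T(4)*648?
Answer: -1296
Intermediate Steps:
T(k) = k/(-6 + k)
T(4)*648 = (4/(-6 + 4))*648 = (4/(-2))*648 = (4*(-1/2))*648 = -2*648 = -1296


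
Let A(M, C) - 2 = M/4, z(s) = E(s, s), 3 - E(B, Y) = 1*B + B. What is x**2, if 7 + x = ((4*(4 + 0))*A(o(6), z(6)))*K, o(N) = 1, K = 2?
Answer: 4225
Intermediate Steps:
E(B, Y) = 3 - 2*B (E(B, Y) = 3 - (1*B + B) = 3 - (B + B) = 3 - 2*B)
z(s) = 3 - 2*s
A(M, C) = 2 + M/4
x = 65 (x = -7 + ((4*(4 + 0))*(2 + (1/4)*1))*2 = -7 + ((4*4)*(2 + 1/4))*2 = -7 + (16*(9/4))*2 = -7 + 36*2 = -7 + 72 = 65)
x**2 = 65**2 = 4225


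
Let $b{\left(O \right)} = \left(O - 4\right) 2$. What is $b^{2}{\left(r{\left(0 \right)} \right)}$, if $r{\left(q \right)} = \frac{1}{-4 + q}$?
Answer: $\frac{289}{4} \approx 72.25$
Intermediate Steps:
$b{\left(O \right)} = -8 + 2 O$ ($b{\left(O \right)} = \left(-4 + O\right) 2 = -8 + 2 O$)
$b^{2}{\left(r{\left(0 \right)} \right)} = \left(-8 + \frac{2}{-4 + 0}\right)^{2} = \left(-8 + \frac{2}{-4}\right)^{2} = \left(-8 + 2 \left(- \frac{1}{4}\right)\right)^{2} = \left(-8 - \frac{1}{2}\right)^{2} = \left(- \frac{17}{2}\right)^{2} = \frac{289}{4}$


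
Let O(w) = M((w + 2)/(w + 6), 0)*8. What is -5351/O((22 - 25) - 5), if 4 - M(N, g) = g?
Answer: -5351/32 ≈ -167.22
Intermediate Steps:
M(N, g) = 4 - g
O(w) = 32 (O(w) = (4 - 1*0)*8 = (4 + 0)*8 = 4*8 = 32)
-5351/O((22 - 25) - 5) = -5351/32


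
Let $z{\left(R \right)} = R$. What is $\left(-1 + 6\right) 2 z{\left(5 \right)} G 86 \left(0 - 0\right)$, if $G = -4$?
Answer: $0$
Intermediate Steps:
$\left(-1 + 6\right) 2 z{\left(5 \right)} G 86 \left(0 - 0\right) = \left(-1 + 6\right) 2 \cdot 5 \left(-4\right) 86 \left(0 - 0\right) = 5 \cdot 10 \left(-4\right) 86 \left(0 + 0\right) = 5 \left(-40\right) 86 \cdot 0 = \left(-200\right) 86 \cdot 0 = \left(-17200\right) 0 = 0$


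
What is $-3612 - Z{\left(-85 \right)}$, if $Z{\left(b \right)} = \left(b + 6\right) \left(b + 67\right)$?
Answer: $-5034$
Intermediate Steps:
$Z{\left(b \right)} = \left(6 + b\right) \left(67 + b\right)$
$-3612 - Z{\left(-85 \right)} = -3612 - \left(402 + \left(-85\right)^{2} + 73 \left(-85\right)\right) = -3612 - \left(402 + 7225 - 6205\right) = -3612 - 1422 = -5034$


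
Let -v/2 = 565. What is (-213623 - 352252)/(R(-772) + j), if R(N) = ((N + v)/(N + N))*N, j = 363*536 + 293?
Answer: -113175/38782 ≈ -2.9182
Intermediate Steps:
v = -1130 (v = -2*565 = -1130)
j = 194861 (j = 194568 + 293 = 194861)
R(N) = -565 + N/2 (R(N) = ((N - 1130)/(N + N))*N = ((-1130 + N)/((2*N)))*N = ((-1130 + N)*(1/(2*N)))*N = ((-1130 + N)/(2*N))*N = -565 + N/2)
(-213623 - 352252)/(R(-772) + j) = (-213623 - 352252)/((-565 + (½)*(-772)) + 194861) = -565875/((-565 - 386) + 194861) = -565875/(-951 + 194861) = -565875/193910 = -565875*1/193910 = -113175/38782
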